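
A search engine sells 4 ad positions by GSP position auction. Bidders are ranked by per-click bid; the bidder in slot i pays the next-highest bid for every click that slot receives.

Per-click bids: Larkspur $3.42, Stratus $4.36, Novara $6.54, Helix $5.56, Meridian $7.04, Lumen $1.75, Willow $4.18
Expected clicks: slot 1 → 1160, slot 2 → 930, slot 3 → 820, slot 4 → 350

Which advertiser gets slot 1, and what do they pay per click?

Ranked by bid: $7.04 (Meridian) > $6.54 (Novara) > $5.56 (Helix) > $4.36 (Stratus) > $4.18 (Willow) > …
Slot 1 goes to the first-ranked bidder, Meridian, who pays the next bid down: $6.54/click.

Meridian; $6.54 per click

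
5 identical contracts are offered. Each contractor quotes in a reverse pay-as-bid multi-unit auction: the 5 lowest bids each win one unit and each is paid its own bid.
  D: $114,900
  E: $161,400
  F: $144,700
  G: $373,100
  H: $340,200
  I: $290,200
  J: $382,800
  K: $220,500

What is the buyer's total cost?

Total cost: $931,700

Sorting: 114,900 (D), 144,700 (F), 161,400 (E), 220,500 (K), 290,200 (I), 340,200 (H), 373,100 (G), …
The 5 lowest are D, F, E, K, I.
Total cost = 114,900 + 144,700 + 161,400 + 220,500 + 290,200 = $931,700.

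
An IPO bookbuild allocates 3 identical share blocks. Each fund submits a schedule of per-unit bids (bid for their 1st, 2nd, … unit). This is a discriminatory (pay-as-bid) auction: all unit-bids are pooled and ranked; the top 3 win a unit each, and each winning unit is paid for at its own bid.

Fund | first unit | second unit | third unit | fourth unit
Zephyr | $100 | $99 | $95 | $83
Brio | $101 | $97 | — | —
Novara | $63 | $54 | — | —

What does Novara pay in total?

All unit-bids, highest first — top 3: 101 (Brio-1), 100 (Zephyr-1), 99 (Zephyr-2)
Next rejected bid: $97 (not a price — pay-as-bid).
Novara wins no units.

Novara pays $0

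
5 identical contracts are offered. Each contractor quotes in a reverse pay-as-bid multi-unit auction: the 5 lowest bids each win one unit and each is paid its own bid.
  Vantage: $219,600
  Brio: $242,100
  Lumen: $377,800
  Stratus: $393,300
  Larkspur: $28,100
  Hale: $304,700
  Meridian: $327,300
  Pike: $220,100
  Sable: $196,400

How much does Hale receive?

Hale is paid $0

Sorting: 28,100 (Larkspur), 196,400 (Sable), 219,600 (Vantage), 220,100 (Pike), 242,100 (Brio), 304,700 (Hale), 327,300 (Meridian), …
The 5 lowest are Larkspur, Sable, Vantage, Pike, Brio.
Hale does not win → $0.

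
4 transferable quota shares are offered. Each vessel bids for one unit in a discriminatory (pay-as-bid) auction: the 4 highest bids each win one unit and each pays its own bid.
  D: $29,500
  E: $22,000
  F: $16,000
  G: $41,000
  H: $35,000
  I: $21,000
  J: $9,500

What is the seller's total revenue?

Sorting: 41,000 (G), 35,000 (H), 29,500 (D), 22,000 (E), 21,000 (I), 16,000 (F), …
Winners (4 units): G, H, D, E.
Total revenue = 41,000 + 35,000 + 29,500 + 22,000 = $127,500.

Total revenue: $127,500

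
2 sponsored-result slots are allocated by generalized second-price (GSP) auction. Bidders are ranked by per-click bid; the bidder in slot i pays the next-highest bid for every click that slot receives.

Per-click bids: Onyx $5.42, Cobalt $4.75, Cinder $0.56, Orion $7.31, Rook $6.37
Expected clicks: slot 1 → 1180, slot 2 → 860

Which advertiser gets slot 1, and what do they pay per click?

Orion; $6.37 per click

Sorting advertisers: $7.31 (Orion) > $6.37 (Rook) > $5.42 (Onyx) > …
Slot 1 goes to the first-ranked bidder, Orion, who pays the next bid down: $6.37/click.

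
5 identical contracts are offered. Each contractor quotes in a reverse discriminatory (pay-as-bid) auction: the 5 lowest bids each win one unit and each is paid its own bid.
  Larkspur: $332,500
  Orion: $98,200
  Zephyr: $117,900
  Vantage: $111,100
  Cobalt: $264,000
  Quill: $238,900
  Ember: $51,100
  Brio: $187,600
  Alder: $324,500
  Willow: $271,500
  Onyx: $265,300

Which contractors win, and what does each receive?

Ember $51,100, Orion $98,200, Vantage $111,100, Zephyr $117,900, Brio $187,600

Bids ranked low→high: 51,100 (Ember), 98,200 (Orion), 111,100 (Vantage), 117,900 (Zephyr), 187,600 (Brio), 238,900 (Quill), 264,000 (Cobalt), …
Winners (5 units): Ember, Orion, Vantage, Zephyr, Brio.
Each winner is paid its own bid: Ember $51,100, Orion $98,200, Vantage $111,100, Zephyr $117,900, Brio $187,600.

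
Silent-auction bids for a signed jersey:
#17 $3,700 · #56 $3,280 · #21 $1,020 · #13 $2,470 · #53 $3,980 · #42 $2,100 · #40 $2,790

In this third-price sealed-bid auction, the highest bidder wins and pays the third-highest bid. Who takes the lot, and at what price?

#53 pays $3,280

Third-price sealed-bid auction: the highest bidder wins and pays the third-highest bid.
Bids ranked: 3,980 (#53) > 3,700 (#17) > 3,280 (#56) > 2,790 (#40) > 2,470 (#13) > 2,100 (#42) > …
#53 wins; payment is bid #3 in the ranking = $3,280.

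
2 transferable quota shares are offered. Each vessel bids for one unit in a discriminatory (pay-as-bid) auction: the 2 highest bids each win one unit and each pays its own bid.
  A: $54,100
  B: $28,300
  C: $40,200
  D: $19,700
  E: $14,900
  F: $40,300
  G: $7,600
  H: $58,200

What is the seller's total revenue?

Sorting: 58,200 (H), 54,100 (A), 40,300 (F), 40,200 (C), …
Top 2: H, A.
Total revenue = 58,200 + 54,100 = $112,300.

Total revenue: $112,300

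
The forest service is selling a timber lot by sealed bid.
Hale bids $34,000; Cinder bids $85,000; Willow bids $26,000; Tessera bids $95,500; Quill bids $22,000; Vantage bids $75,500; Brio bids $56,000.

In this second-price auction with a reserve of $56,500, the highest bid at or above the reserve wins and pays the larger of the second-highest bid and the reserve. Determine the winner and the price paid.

Second-price auction with a reserve of $56,500: the highest bid at or above the reserve wins and pays the larger of the second-highest bid and the reserve.
Sorting bids: 95,500 (Tessera) > 85,000 (Cinder) > 75,500 (Vantage) > 56,000 (Brio) > 34,000 (Hale) > 26,000 (Willow) > …
Highest eligible bid: Tessera at $95,500.
max(second-highest $85,000, reserve $56,500) = $85,000; the reserve does not bind.

Tessera pays $85,000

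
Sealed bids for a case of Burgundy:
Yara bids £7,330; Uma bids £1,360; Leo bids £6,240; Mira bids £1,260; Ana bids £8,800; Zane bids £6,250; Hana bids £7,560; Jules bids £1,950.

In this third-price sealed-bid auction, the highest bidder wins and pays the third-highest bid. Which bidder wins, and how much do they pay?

Bids ranked: 8,800 (Ana) > 7,560 (Hana) > 7,330 (Yara) > 6,250 (Zane) > 6,240 (Leo) > 1,950 (Jules) > …
Ana wins; payment is bid #3 in the ranking = £7,330.

Ana pays £7,330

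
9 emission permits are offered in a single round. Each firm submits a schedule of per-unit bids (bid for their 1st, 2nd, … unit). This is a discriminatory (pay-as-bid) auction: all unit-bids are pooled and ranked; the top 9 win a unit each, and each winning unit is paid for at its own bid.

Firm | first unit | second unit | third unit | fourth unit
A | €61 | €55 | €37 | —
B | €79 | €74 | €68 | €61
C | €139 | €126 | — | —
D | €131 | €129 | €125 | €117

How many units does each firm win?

Pooled unit-bids ranked (top 9): 139 (C-1), 131 (D-1), 129 (D-2), 126 (C-2), 125 (D-3), 117 (D-4), 79 (B-1), 74 (B-2), 68 (B-3)
Next rejected bid: €61 (not a price — pay-as-bid).
Allocation: B 3, C 2, D 4.

B 3, C 2, D 4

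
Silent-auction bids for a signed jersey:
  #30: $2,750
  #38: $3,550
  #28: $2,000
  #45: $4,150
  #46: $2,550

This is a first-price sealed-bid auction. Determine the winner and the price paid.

Bids ranked: 4,150 (#45) > 3,550 (#38) > 2,750 (#30) > 2,550 (#46) > 2,000 (#28)
#45 has the highest bid and pays exactly that: $4,150.

#45 pays $4,150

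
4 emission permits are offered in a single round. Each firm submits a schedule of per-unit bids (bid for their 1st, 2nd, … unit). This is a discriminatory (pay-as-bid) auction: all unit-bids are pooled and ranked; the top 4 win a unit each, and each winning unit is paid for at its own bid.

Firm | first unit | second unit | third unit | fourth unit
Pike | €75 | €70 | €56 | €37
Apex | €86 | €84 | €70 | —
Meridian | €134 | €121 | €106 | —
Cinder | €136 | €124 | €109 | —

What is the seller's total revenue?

Total revenue: €515

All unit-bids, highest first — top 4: 136 (Cinder-1), 134 (Meridian-1), 124 (Cinder-2), 121 (Meridian-2)
Next rejected bid: €109 (not a price — pay-as-bid).
Each winning unit pays its own bid.
Revenue = 136 + 134 + 124 + 121 = €515.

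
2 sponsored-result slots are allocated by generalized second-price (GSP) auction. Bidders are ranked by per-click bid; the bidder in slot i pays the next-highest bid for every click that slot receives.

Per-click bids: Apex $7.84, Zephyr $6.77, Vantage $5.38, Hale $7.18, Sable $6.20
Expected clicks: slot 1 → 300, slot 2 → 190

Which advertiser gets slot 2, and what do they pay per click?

Ranked by bid: $7.84 (Apex) > $7.18 (Hale) > $6.77 (Zephyr) > …
Slot 2 goes to the second-ranked bidder, Hale, who pays the next bid down: $6.77/click.

Hale; $6.77 per click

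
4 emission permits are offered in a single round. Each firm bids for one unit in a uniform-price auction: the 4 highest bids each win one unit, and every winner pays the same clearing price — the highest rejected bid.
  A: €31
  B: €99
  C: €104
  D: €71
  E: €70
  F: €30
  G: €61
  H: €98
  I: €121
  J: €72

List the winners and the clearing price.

Ordering the bids: 121 (I), 104 (C), 99 (B), 98 (H), 72 (J), 71 (D), …
Winners (4 units): I, C, B, H.
Clearing price = highest rejected bid = €72.

I, C, B, H; each pays €72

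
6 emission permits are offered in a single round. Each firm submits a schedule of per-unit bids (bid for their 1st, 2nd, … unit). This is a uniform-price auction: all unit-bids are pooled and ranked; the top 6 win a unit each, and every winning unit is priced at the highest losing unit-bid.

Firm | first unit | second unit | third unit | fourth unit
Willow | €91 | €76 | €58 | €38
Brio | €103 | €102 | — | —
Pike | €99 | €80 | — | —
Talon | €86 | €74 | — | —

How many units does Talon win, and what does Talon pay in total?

Pooled unit-bids ranked (top 6): 103 (Brio-1), 102 (Brio-2), 99 (Pike-1), 91 (Willow-1), 86 (Talon-1), 80 (Pike-2)
The (k+1)-th unit-bid is €76.
Talon wins 1 unit(s) at €76 each.

Talon: 1 unit, pays €76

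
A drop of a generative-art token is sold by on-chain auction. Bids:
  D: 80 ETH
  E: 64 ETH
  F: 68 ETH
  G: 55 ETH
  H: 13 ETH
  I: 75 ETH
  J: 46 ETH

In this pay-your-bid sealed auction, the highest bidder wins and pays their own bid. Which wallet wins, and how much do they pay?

D pays 80 ETH

Sorting bids: 80 (D) > 75 (I) > 68 (F) > 64 (E) > 55 (G) > 46 (J) > …
First-price: D pays what they bid, 80 ETH.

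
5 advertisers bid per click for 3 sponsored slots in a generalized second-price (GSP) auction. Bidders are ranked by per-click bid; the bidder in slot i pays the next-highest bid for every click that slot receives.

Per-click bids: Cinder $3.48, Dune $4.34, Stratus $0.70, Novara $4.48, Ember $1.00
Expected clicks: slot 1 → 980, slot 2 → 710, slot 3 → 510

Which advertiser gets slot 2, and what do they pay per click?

Per-click bids in order: $4.48 (Novara) > $4.34 (Dune) > $3.48 (Cinder) > $1.00 (Ember) > …
Slot 2 goes to the second-ranked bidder, Dune, who pays the next bid down: $3.48/click.

Dune; $3.48 per click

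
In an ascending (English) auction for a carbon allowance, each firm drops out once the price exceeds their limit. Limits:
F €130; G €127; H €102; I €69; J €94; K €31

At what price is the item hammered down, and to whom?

F wins at €127

Rule: the price rises until one bidder remains; the winner pays the price at which the last rival dropped out.
Sorting limits: 130 (F) > 127 (G) > 102 (H) > 94 (J) > 69 (I) > 31 (K)
Bidding ends when G exits at €127; F takes it.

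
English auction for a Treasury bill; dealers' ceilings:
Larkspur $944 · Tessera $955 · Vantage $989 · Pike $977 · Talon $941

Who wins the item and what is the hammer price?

Limits ranked: 989 (Vantage) > 977 (Pike) > 955 (Tessera) > 944 (Larkspur) > 941 (Talon)
Pike is the last rival to drop out, at $977; Vantage remains and wins at that price.

Vantage wins at $977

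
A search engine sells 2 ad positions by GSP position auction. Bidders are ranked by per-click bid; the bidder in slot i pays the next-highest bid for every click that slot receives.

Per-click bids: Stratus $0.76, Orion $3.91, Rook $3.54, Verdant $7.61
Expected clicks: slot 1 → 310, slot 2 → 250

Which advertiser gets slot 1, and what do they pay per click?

Verdant; $3.91 per click

Ranked by bid: $7.61 (Verdant) > $3.91 (Orion) > $3.54 (Rook) > …
Slot 1 goes to the first-ranked bidder, Verdant, who pays the next bid down: $3.91/click.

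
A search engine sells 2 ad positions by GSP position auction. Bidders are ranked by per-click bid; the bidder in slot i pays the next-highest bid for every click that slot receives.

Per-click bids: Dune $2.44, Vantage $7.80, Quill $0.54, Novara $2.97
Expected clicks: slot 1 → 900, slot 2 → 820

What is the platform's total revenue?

Sorting advertisers: $7.80 (Vantage) > $2.97 (Novara) > $2.44 (Dune) > …
Slot 1: Vantage pays $2.97 × 900 = $2673.00
Slot 2: Novara pays $2.44 × 820 = $2000.80
Total = $4673.80

Total revenue: $4673.80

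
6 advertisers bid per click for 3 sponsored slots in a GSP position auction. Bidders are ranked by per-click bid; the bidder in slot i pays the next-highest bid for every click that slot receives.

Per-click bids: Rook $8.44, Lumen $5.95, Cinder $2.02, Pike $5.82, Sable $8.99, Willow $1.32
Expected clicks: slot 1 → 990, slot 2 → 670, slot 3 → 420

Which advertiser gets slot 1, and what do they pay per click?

Ranked by bid: $8.99 (Sable) > $8.44 (Rook) > $5.95 (Lumen) > $5.82 (Pike) > …
Slot 1 goes to the first-ranked bidder, Sable, who pays the next bid down: $8.44/click.

Sable; $8.44 per click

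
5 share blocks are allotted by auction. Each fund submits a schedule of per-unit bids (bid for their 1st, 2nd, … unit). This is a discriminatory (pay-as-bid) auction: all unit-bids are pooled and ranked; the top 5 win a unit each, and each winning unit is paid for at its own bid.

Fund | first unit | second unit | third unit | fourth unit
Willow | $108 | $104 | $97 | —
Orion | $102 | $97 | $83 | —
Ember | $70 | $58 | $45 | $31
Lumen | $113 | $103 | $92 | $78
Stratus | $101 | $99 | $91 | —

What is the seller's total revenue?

Total revenue: $530

All unit-bids, highest first — top 5: 113 (Lumen-1), 108 (Willow-1), 104 (Willow-2), 103 (Lumen-2), 102 (Orion-1)
Next rejected bid: $101 (not a price — pay-as-bid).
Each winning unit pays its own bid.
Revenue = 113 + 108 + 104 + 103 + 102 = $530.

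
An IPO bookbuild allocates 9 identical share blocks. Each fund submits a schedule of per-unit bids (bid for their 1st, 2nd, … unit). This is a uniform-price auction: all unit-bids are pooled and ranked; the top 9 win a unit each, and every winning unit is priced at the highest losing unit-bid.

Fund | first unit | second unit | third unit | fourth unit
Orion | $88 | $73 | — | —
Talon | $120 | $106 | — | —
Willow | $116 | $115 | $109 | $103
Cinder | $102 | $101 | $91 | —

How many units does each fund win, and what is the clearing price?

All unit-bids, highest first — top 9: 120 (Talon-1), 116 (Willow-1), 115 (Willow-2), 109 (Willow-3), 106 (Talon-2), 103 (Willow-4), 102 (Cinder-1), 101 (Cinder-2), 91 (Cinder-3)
First bid not allocated: $88.
Allocation: Cinder 3, Talon 2, Willow 4.

Cinder 3, Talon 2, Willow 4; clearing price $88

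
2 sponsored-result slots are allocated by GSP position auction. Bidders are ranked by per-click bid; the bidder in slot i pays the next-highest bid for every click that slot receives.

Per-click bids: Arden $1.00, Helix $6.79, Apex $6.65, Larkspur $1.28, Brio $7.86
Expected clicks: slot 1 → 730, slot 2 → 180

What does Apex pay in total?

Apex pays $0.00

Per-click bids in order: $7.86 (Brio) > $6.79 (Helix) > $6.65 (Apex) > …
Apex ranks below slot 2 → no slot, pays nothing.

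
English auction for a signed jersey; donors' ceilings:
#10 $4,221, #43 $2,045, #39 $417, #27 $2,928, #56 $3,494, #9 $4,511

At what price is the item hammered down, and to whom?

#9 wins at $4,221

Open ascending-bid auction: the price rises until one bidder remains; the winner pays the price at which the last rival dropped out.
Sorting limits: 4,511 (#9) > 4,221 (#10) > 3,494 (#56) > 2,928 (#27) > 2,045 (#43) > 417 (#39)
#10 is the last rival to drop out, at $4,221; #9 remains and wins at that price.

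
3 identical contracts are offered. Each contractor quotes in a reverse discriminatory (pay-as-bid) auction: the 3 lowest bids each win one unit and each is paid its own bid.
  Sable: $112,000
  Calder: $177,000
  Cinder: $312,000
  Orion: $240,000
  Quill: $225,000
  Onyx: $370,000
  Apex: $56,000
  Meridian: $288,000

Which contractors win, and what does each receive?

Bids ranked low→high: 56,000 (Apex), 112,000 (Sable), 177,000 (Calder), 225,000 (Quill), 240,000 (Orion), …
The 3 lowest are Apex, Sable, Calder.
Each winner is paid its own bid: Apex $56,000, Sable $112,000, Calder $177,000.

Apex $56,000, Sable $112,000, Calder $177,000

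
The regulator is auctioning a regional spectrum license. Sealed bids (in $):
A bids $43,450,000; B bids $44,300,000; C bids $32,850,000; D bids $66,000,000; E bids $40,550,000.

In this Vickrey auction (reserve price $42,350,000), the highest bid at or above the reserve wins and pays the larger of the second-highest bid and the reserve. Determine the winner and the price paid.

Bids in order: 66,000,000 (D) > 44,300,000 (B) > 43,450,000 (A) > 40,550,000 (E) > 32,850,000 (C)
D has the top bid at or above the reserve ($66,000,000).
Second-highest bid $44,300,000 exceeds the reserve $42,350,000 → payment $44,300,000.

D pays $44,300,000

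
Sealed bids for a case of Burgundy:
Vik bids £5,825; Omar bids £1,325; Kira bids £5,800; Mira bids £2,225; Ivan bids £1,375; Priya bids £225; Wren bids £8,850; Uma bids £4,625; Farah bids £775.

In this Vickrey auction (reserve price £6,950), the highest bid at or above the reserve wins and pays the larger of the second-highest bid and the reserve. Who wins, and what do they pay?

Wren pays £6,950

Bids ranked: 8,850 (Wren) > 5,825 (Vik) > 5,800 (Kira) > 4,625 (Uma) > 2,225 (Mira) > 1,375 (Ivan) > …
Wren has the top bid at or above the reserve (£8,850).
Second-highest bid £5,825 is below the reserve £6,950, so the reserve binds → payment £6,950.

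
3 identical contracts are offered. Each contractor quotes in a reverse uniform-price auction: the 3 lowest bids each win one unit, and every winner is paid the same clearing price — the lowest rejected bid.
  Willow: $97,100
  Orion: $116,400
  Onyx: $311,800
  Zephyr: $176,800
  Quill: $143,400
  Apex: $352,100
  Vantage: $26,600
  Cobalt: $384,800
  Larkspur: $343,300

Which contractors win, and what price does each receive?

Sorting: 26,600 (Vantage), 97,100 (Willow), 116,400 (Orion), 143,400 (Quill), 176,800 (Zephyr), …
Winners (3 units): Vantage, Willow, Orion.
Clearing price = lowest rejected bid = $143,400.

Vantage, Willow, Orion; each is paid $143,400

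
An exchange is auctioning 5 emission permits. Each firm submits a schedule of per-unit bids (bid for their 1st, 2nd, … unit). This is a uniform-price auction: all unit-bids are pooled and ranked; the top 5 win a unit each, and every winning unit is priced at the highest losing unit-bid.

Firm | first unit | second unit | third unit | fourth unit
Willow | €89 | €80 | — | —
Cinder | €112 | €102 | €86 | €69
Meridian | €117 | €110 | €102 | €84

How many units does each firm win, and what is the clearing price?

All unit-bids, highest first — top 5: 117 (Meridian-1), 112 (Cinder-1), 110 (Meridian-2), 102 (Cinder-2), 102 (Meridian-3)
First bid not allocated: €89.
Allocation: Cinder 2, Meridian 3.

Cinder 2, Meridian 3; clearing price €89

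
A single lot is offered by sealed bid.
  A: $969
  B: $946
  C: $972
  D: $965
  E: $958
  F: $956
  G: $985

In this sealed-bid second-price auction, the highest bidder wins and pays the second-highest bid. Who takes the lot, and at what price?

G pays $972

Rule: the highest bidder wins and pays the second-highest bid.
Bids ranked: 985 (G) > 972 (C) > 969 (A) > 965 (D) > 958 (E) > 956 (F) > …
G is highest; pays the second-highest bid, $972.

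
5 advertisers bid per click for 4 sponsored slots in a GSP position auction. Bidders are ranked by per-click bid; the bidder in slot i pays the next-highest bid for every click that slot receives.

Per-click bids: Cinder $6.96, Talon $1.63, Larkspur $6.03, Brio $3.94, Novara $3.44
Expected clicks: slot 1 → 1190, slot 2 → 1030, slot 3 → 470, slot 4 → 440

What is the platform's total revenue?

Total revenue: $13567.90

Per-click bids in order: $6.96 (Cinder) > $6.03 (Larkspur) > $3.94 (Brio) > $3.44 (Novara) > $1.63 (Talon)
Slot 1: Cinder pays $6.03 × 1190 = $7175.70
Slot 2: Larkspur pays $3.94 × 1030 = $4058.20
Slot 3: Brio pays $3.44 × 470 = $1616.80
Slot 4: Novara pays $1.63 × 440 = $717.20
Total = $13567.90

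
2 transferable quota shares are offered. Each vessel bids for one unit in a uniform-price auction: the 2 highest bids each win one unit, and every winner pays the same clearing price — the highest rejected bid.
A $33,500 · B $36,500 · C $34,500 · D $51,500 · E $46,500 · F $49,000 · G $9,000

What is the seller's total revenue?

Total revenue: $93,000

Bids ranked high→low: 51,500 (D), 49,000 (F), 46,500 (E), 36,500 (B), …
The 2 highest are D, F.
First losing bid is E's $46,500, which sets the uniform price.
Total revenue = 2 × $46,500 = $93,000.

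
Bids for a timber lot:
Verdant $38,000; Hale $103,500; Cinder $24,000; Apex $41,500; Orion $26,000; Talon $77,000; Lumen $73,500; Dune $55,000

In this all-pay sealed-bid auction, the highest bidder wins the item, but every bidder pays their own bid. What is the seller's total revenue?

Rule: the highest bidder wins the item, but every bidder pays their own bid.
Bids ranked: 103,500 (Hale) > 77,000 (Talon) > 73,500 (Lumen) > 55,000 (Dune) > 41,500 (Apex) > 38,000 (Verdant) > …
Hale wins with the top bid; all bids are sunk regardless.
Every bidder forfeits their bid regardless of winning.
Revenue = 38,000 + 103,500 + 24,000 + 41,500 + 26,000 + 77,000 + 73,500 + 55,000 = $438,500.

Total revenue: $438,500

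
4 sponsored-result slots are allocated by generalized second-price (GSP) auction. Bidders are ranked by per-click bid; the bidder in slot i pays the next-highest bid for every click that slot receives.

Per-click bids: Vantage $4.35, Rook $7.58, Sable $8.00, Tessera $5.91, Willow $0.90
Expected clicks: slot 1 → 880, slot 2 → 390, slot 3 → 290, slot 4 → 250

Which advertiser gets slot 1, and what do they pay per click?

Sable; $7.58 per click

Per-click bids in order: $8.00 (Sable) > $7.58 (Rook) > $5.91 (Tessera) > $4.35 (Vantage) > $0.90 (Willow)
Slot 1 goes to the first-ranked bidder, Sable, who pays the next bid down: $7.58/click.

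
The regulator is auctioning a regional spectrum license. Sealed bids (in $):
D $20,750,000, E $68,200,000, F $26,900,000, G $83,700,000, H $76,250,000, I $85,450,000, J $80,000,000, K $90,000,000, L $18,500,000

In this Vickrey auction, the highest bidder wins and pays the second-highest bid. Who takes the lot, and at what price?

Bids in order: 90,000,000 (K) > 85,450,000 (I) > 83,700,000 (G) > 80,000,000 (J) > 76,250,000 (H) > 68,200,000 (E) > …
Second-price: K pays I's bid of $85,450,000.

K pays $85,450,000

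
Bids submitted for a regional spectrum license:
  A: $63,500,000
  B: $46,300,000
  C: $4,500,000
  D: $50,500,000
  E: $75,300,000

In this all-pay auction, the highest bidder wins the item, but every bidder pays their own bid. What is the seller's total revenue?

Total revenue: $240,100,000

Bids ranked: 75,300,000 (E) > 63,500,000 (A) > 50,500,000 (D) > 46,300,000 (B) > 4,500,000 (C)
Every bidder forfeits their bid regardless of winning.
Revenue = 63,500,000 + 46,300,000 + 4,500,000 + 50,500,000 + 75,300,000 = $240,100,000.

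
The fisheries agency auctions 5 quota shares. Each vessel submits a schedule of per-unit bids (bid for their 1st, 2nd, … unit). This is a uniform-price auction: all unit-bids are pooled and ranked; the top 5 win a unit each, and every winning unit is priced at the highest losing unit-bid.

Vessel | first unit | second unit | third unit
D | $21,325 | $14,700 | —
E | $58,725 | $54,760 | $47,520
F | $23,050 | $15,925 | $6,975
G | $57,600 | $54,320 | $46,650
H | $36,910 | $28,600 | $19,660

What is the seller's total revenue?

Merging the schedules and taking the best 5: 58,725 (E-1), 57,600 (G-1), 54,760 (E-2), 54,320 (G-2), 47,520 (E-3)
The (k+1)-th unit-bid is $46,650.
Allocation: E 3, G 2. Every unit priced at $46,650.
Revenue = 5 × 46,650 = $233,250.

Total revenue: $233,250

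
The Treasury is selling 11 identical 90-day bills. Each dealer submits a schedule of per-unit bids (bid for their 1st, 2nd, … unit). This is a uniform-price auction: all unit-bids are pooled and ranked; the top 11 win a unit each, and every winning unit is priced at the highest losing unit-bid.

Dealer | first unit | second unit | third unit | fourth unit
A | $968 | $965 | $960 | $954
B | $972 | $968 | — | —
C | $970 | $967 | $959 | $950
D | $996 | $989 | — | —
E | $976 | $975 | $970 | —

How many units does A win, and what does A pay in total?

All unit-bids, highest first — top 11: 996 (D-1), 989 (D-2), 976 (E-1), 975 (E-2), 972 (B-1), 970 (C-1), 970 (E-3), 968 (A-1), 968 (B-2), 967 (C-2), 965 (A-2)
Highest rejected unit-bid = $960.
A wins 2 unit(s) at $960 each.

A: 2 units, pays $1,920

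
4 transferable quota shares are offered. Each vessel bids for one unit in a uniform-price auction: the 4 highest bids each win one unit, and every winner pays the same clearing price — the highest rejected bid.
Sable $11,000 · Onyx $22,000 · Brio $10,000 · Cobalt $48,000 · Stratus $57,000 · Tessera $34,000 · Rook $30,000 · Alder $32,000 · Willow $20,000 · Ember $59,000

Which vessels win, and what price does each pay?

Ember, Stratus, Cobalt, Tessera; each pays $32,000

Bids ranked high→low: 59,000 (Ember), 57,000 (Stratus), 48,000 (Cobalt), 34,000 (Tessera), 32,000 (Alder), 30,000 (Rook), …
The 4 highest are Ember, Stratus, Cobalt, Tessera.
Highest unsuccessful bid: $32,000 → clearing price.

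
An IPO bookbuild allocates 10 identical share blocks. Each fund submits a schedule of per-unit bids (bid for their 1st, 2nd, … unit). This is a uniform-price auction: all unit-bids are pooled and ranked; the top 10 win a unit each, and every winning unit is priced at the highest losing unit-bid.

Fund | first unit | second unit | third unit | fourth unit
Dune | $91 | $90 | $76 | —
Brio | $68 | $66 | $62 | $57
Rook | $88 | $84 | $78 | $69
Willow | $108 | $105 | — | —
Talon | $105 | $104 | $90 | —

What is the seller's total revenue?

All unit-bids, highest first — top 10: 108 (Willow-1), 105 (Willow-2), 105 (Talon-1), 104 (Talon-2), 91 (Dune-1), 90 (Dune-2), 90 (Talon-3), 88 (Rook-1), 84 (Rook-2), 78 (Rook-3)
Highest rejected unit-bid = $76.
Allocation: Dune 2, Rook 3, Talon 3, Willow 2. Every unit priced at $76.
Revenue = 10 × 76 = $760.

Total revenue: $760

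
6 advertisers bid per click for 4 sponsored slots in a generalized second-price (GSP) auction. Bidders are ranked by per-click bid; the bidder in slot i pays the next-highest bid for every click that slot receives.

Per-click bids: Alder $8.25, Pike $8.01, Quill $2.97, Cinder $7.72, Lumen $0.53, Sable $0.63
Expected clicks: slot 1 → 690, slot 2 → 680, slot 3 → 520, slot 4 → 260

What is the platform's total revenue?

Sorting advertisers: $8.25 (Alder) > $8.01 (Pike) > $7.72 (Cinder) > $2.97 (Quill) > $0.63 (Sable) > …
Slot 1: Alder pays $8.01 × 690 = $5526.90
Slot 2: Pike pays $7.72 × 680 = $5249.60
Slot 3: Cinder pays $2.97 × 520 = $1544.40
Slot 4: Quill pays $0.63 × 260 = $163.80
Total = $12484.70

Total revenue: $12484.70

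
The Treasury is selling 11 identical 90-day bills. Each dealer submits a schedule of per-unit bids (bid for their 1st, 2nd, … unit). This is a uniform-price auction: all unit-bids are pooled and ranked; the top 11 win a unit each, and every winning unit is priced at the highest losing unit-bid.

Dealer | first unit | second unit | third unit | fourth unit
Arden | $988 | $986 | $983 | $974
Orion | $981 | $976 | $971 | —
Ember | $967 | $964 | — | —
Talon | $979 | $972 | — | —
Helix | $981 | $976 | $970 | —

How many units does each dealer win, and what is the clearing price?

All unit-bids, highest first — top 11: 988 (Arden-1), 986 (Arden-2), 983 (Arden-3), 981 (Orion-1), 981 (Helix-1), 979 (Talon-1), 976 (Orion-2), 976 (Helix-2), 974 (Arden-4), 972 (Talon-2), 971 (Orion-3)
The (k+1)-th unit-bid is $970.
Allocation: Arden 4, Helix 2, Orion 3, Talon 2.

Arden 4, Helix 2, Orion 3, Talon 2; clearing price $970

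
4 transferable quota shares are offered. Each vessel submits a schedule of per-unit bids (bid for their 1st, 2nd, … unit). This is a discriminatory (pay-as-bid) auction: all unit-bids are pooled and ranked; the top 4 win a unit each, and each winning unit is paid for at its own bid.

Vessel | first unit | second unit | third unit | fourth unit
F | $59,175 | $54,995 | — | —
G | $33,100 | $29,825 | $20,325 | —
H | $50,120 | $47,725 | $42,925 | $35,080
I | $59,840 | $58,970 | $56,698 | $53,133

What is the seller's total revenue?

Pooled unit-bids ranked (top 4): 59,840 (I-1), 59,175 (F-1), 58,970 (I-2), 56,698 (I-3)
Next rejected bid: $54,995 (not a price — pay-as-bid).
Each winning unit pays its own bid.
Revenue = 59,840 + 59,175 + 58,970 + 56,698 = $234,683.

Total revenue: $234,683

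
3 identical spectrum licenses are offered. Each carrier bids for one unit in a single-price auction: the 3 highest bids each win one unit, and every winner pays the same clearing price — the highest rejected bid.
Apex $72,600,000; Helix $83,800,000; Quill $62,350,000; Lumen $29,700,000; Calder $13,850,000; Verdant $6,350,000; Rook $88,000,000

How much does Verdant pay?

Verdant pays $0

Ordering the bids: 88,000,000 (Rook), 83,800,000 (Helix), 72,600,000 (Apex), 62,350,000 (Quill), 29,700,000 (Lumen), …
Winners (3 units): Rook, Helix, Apex.
First losing bid is Quill's $62,350,000, which sets the uniform price.
Verdant does not win → pays $0.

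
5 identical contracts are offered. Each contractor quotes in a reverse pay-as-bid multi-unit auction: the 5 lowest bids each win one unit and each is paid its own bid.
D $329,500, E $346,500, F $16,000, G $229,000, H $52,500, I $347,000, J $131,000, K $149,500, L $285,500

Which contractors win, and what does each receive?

Bids ranked low→high: 16,000 (F), 52,500 (H), 131,000 (J), 149,500 (K), 229,000 (G), 285,500 (L), 329,500 (D), …
The 5 lowest are F, H, J, K, G.
Each winner is paid its own bid: F $16,000, H $52,500, J $131,000, K $149,500, G $229,000.

F $16,000, H $52,500, J $131,000, K $149,500, G $229,000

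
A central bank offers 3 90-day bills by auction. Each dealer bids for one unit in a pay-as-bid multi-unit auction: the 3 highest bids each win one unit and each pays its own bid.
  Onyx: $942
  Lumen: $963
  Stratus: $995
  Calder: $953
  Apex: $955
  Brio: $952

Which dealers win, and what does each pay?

Bids ranked high→low: 995 (Stratus), 963 (Lumen), 955 (Apex), 953 (Calder), 952 (Brio), …
The 3 highest are Stratus, Lumen, Apex.
Each winner pays its own bid: Stratus $995, Lumen $963, Apex $955.

Stratus $995, Lumen $963, Apex $955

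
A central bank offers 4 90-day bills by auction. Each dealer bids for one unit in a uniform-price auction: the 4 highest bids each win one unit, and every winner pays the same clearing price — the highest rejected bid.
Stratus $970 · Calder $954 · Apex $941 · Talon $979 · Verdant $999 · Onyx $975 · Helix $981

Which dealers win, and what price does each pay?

Verdant, Helix, Talon, Onyx; each pays $970

Bids ranked high→low: 999 (Verdant), 981 (Helix), 979 (Talon), 975 (Onyx), 970 (Stratus), 954 (Calder), …
Winners (4 units): Verdant, Helix, Talon, Onyx.
Clearing price = highest rejected bid = $970.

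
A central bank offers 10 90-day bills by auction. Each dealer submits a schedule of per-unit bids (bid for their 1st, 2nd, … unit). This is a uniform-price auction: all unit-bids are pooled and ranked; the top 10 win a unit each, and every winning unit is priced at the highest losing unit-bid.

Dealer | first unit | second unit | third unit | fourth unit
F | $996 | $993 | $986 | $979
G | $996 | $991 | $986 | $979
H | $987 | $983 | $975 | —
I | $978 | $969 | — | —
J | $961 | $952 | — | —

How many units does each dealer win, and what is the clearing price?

F 4, G 4, H 2; clearing price $978

All unit-bids, highest first — top 10: 996 (F-1), 996 (G-1), 993 (F-2), 991 (G-2), 987 (H-1), 986 (F-3), 986 (G-3), 983 (H-2), 979 (F-4), 979 (G-4)
The (k+1)-th unit-bid is $978.
Allocation: F 4, G 4, H 2.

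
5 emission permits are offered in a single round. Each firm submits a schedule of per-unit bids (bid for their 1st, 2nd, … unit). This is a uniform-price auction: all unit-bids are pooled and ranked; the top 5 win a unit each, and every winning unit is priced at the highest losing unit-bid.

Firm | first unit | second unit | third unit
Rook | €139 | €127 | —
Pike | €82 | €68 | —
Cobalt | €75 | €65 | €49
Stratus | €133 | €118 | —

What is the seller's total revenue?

Merging the schedules and taking the best 5: 139 (Rook-1), 133 (Stratus-1), 127 (Rook-2), 118 (Stratus-2), 82 (Pike-1)
First bid not allocated: €75.
Allocation: Pike 1, Rook 2, Stratus 2. Every unit priced at €75.
Revenue = 5 × 75 = €375.

Total revenue: €375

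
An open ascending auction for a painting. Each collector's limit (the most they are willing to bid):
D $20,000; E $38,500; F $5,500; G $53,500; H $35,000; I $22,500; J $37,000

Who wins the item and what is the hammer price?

Ascending (English) auction: the price rises until one bidder remains; the winner pays the price at which the last rival dropped out.
Limits ranked: 53,500 (G) > 38,500 (E) > 37,000 (J) > 35,000 (H) > 22,500 (I) > 20,000 (D) > …
Bidding ends when E exits at $38,500; G takes it.

G wins at $38,500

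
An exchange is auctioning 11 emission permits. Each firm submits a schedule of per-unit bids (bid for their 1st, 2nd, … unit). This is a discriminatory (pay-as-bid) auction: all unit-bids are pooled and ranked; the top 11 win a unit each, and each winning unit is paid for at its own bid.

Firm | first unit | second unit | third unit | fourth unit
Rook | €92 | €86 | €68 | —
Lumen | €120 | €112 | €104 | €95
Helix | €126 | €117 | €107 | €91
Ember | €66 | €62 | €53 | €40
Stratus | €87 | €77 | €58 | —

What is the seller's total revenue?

Pooled unit-bids ranked (top 11): 126 (Helix-1), 120 (Lumen-1), 117 (Helix-2), 112 (Lumen-2), 107 (Helix-3), 104 (Lumen-3), 95 (Lumen-4), 92 (Rook-1), 91 (Helix-4), 87 (Stratus-1), 86 (Rook-2)
Next rejected bid: €77 (not a price — pay-as-bid).
Each winning unit pays its own bid.
Revenue = 126 + 120 + 117 + 112 + 107 + 104 + 95 + 92 + 91 + 87 + 86 = €1,137.

Total revenue: €1,137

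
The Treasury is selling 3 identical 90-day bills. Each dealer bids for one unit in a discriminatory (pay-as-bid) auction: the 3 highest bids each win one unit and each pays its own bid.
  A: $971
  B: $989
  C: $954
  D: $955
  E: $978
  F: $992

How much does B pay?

B pays $989

Bids ranked high→low: 992 (F), 989 (B), 978 (E), 971 (A), 955 (D), …
The 3 highest are F, B, E.
B wins → own bid $989.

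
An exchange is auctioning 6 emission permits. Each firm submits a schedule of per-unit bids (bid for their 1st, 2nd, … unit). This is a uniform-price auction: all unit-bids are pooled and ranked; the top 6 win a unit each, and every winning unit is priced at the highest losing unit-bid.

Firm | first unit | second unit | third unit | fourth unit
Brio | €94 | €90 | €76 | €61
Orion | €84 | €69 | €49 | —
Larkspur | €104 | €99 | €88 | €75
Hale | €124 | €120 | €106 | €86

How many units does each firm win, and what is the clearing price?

All unit-bids, highest first — top 6: 124 (Hale-1), 120 (Hale-2), 106 (Hale-3), 104 (Larkspur-1), 99 (Larkspur-2), 94 (Brio-1)
First bid not allocated: €90.
Allocation: Brio 1, Hale 3, Larkspur 2.

Brio 1, Hale 3, Larkspur 2; clearing price €90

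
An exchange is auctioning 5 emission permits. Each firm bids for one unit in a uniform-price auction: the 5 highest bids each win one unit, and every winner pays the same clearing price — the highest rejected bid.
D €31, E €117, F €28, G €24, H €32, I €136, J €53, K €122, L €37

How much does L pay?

Sorting: 136 (I), 122 (K), 117 (E), 53 (J), 37 (L), 32 (H), 31 (D), …
The 5 highest are I, K, E, J, L.
Clearing price = highest rejected bid = €32.
L wins → pays €32.

L pays €32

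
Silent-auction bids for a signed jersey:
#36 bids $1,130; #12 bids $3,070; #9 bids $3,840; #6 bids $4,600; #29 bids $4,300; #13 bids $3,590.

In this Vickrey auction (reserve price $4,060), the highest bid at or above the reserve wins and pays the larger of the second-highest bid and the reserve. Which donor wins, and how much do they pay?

#6 pays $4,300

Bids ranked: 4,600 (#6) > 4,300 (#29) > 3,840 (#9) > 3,590 (#13) > 3,070 (#12) > 1,130 (#36)
#6 has the top bid at or above the reserve ($4,600).
max(second-highest $4,300, reserve $4,060) = $4,300; the reserve does not bind.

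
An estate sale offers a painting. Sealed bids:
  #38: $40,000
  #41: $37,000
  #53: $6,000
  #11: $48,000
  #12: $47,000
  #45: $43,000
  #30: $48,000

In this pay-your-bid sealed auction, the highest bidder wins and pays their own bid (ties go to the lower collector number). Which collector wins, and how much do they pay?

Sorting bids: 48,000 (#11) > 48,000 (#30) > 47,000 (#12) > 43,000 (#45) > 40,000 (#38) > 37,000 (#41) > …
#11 and #30 tie at $48,000; tie-break gives it to #11.
#11 has the highest bid and pays exactly that: $48,000.

#11 pays $48,000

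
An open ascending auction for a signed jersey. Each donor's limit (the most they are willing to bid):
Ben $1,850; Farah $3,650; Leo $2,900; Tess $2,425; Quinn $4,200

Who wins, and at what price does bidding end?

Rule: the price rises until one bidder remains; the winner pays the price at which the last rival dropped out.
Sorting limits: 4,200 (Quinn) > 3,650 (Farah) > 2,900 (Leo) > 2,425 (Tess) > 1,850 (Ben)
Once the price passes $3,650, only Quinn is left; the hammer falls at Farah's limit of $3,650.

Quinn wins at $3,650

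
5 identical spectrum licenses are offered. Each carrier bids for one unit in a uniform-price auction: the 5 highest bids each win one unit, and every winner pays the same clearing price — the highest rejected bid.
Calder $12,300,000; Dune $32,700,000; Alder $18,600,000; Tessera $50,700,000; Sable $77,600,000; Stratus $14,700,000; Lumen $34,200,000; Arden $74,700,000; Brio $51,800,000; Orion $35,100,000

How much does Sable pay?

Bids ranked high→low: 77,600,000 (Sable), 74,700,000 (Arden), 51,800,000 (Brio), 50,700,000 (Tessera), 35,100,000 (Orion), 34,200,000 (Lumen), 32,700,000 (Dune), …
The 5 highest are Sable, Arden, Brio, Tessera, Orion.
Clearing price = highest rejected bid = $34,200,000.
Sable wins → pays $34,200,000.

Sable pays $34,200,000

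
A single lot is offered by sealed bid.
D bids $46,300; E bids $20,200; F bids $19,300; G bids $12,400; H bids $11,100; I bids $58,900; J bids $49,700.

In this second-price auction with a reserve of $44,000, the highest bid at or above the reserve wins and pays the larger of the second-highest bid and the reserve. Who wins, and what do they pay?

I pays $49,700

Sorting bids: 58,900 (I) > 49,700 (J) > 46,300 (D) > 20,200 (E) > 19,300 (F) > 12,400 (G) > …
I has the top bid at or above the reserve ($58,900).
Second-highest bid $49,700 exceeds the reserve $44,000 → payment $49,700.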